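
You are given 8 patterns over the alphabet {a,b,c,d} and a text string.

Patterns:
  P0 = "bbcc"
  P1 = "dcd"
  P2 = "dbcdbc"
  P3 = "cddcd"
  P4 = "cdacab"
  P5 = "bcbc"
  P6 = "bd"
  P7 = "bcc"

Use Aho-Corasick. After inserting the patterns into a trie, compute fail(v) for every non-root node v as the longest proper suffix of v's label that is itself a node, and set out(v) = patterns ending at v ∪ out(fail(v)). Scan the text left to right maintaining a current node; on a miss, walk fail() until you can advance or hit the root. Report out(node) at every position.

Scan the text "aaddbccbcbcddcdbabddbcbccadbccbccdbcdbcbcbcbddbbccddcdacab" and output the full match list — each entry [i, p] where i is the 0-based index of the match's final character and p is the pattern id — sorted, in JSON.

Build:
Trie (insert patterns):
  n0 'ε': b→1 c→13 d→5
  n1 'b': b→2 c→22 d→25
  n2 'bb': c→3
  n3 'bbc': c→4
  n4 'bbcc': ·  ←P0
  n5 'd': b→8 c→6
  n6 'dc': d→7
  n7 'dcd': ·  ←P1
  n8 'db': c→9
  n9 'dbc': d→10
  n10 'dbcd': b→11
  n11 'dbcdb': c→12
  n12 'dbcdbc': ·  ←P2
  n13 'c': d→14
  n14 'cd': a→18 d→15
  n15 'cdd': c→16
  n16 'cddc': d→17
  n17 'cddcd': ·  ←P3
  n18 'cda': c→19
  n19 'cdac': a→20
  n20 'cdaca': b→21
  n21 'cdacab': ·  ←P4
  n22 'bc': b→23 c→26
  n23 'bcb': c→24
  n24 'bcbc': ·  ←P5
  n25 'bd': ·  ←P6
  n26 'bcc': ·  ←P7

BFS fail/out derivation:
  fail(1) 'b': from fail(0)=0 chase 'b': 0 ⇒ 0;  out=∅∪out(0)=∅
  fail(5) 'd': from fail(0)=0 chase 'd': 0 ⇒ 0;  out=∅∪out(0)=∅
  fail(13) 'c': from fail(0)=0 chase 'c': 0 ⇒ 0;  out=∅∪out(0)=∅
  fail(2) 'bb': from fail(1)=0 chase 'b': 0 ⇒ 1;  out=∅∪out(1)=∅
  fail(6) 'dc': from fail(5)=0 chase 'c': 0 ⇒ 13;  out=∅∪out(13)=∅
  fail(8) 'db': from fail(5)=0 chase 'b': 0 ⇒ 1;  out=∅∪out(1)=∅
  fail(14) 'cd': from fail(13)=0 chase 'd': 0 ⇒ 5;  out=∅∪out(5)=∅
  fail(22) 'bc': from fail(1)=0 chase 'c': 0 ⇒ 13;  out=∅∪out(13)=∅
  fail(25) 'bd': from fail(1)=0 chase 'd': 0 ⇒ 5;  out={6}∪out(5)={6}
  fail(3) 'bbc': from fail(2)=1 chase 'c': 1 ⇒ 22;  out=∅∪out(22)=∅
  fail(7) 'dcd': from fail(6)=13 chase 'd': 13 ⇒ 14;  out={1}∪out(14)={1}
  fail(9) 'dbc': from fail(8)=1 chase 'c': 1 ⇒ 22;  out=∅∪out(22)=∅
  fail(15) 'cdd': from fail(14)=5 chase 'd': 5→0 ⇒ 5;  out=∅∪out(5)=∅
  fail(18) 'cda': from fail(14)=5 chase 'a': 5→0 ⇒ 0;  out=∅∪out(0)=∅
  fail(23) 'bcb': from fail(22)=13 chase 'b': 13→0 ⇒ 1;  out=∅∪out(1)=∅
  fail(26) 'bcc': from fail(22)=13 chase 'c': 13→0 ⇒ 13;  out={7}∪out(13)={7}
  fail(4) 'bbcc': from fail(3)=22 chase 'c': 22 ⇒ 26;  out={0}∪out(26)={0,7}
  fail(10) 'dbcd': from fail(9)=22 chase 'd': 22→13 ⇒ 14;  out=∅∪out(14)=∅
  fail(16) 'cddc': from fail(15)=5 chase 'c': 5 ⇒ 6;  out=∅∪out(6)=∅
  fail(19) 'cdac': from fail(18)=0 chase 'c': 0 ⇒ 13;  out=∅∪out(13)=∅
  fail(24) 'bcbc': from fail(23)=1 chase 'c': 1 ⇒ 22;  out={5}∪out(22)={5}
  fail(11) 'dbcdb': from fail(10)=14 chase 'b': 14→5 ⇒ 8;  out=∅∪out(8)=∅
  fail(17) 'cddcd': from fail(16)=6 chase 'd': 6 ⇒ 7;  out={3}∪out(7)={1,3}
  fail(20) 'cdaca': from fail(19)=13 chase 'a': 13→0 ⇒ 0;  out=∅∪out(0)=∅
  fail(12) 'dbcdbc': from fail(11)=8 chase 'c': 8 ⇒ 9;  out={2}∪out(9)={2}
  fail(21) 'cdacab': from fail(20)=0 chase 'b': 0 ⇒ 1;  out={4}∪out(1)={4}

Scan:
i=0 'a': node 0→0
i=1 'a': node 0→0
i=2 'd': node 0→5
i=3 'd': node 5→5 ·f
i=4 'b': node 5→8
i=5 'c': node 8→9
i=6 'c': node 9→26 ·f  ** P7@[4:6]
i=7 'b': node 26→1 ·f
i=8 'c': node 1→22
i=9 'b': node 22→23
i=10 'c': node 23→24  ** P5@[7:10]
i=11 'd': node 24→14 ·f
i=12 'd': node 14→15
i=13 'c': node 15→16
i=14 'd': node 16→17  ** P1@[12:14],P3@[10:14]
i=15 'b': node 17→8 ·f
i=16 'a': node 8→0 ·f
i=17 'b': node 0→1
i=18 'd': node 1→25  ** P6@[17:18]
i=19 'd': node 25→5 ·f
i=20 'b': node 5→8
i=21 'c': node 8→9
i=22 'b': node 9→23 ·f
i=23 'c': node 23→24  ** P5@[20:23]
i=24 'c': node 24→26 ·f  ** P7@[22:24]
i=25 'a': node 26→0 ·f
i=26 'd': node 0→5
i=27 'b': node 5→8
i=28 'c': node 8→9
i=29 'c': node 9→26 ·f  ** P7@[27:29]
i=30 'b': node 26→1 ·f
i=31 'c': node 1→22
i=32 'c': node 22→26  ** P7@[30:32]
i=33 'd': node 26→14 ·f
i=34 'b': node 14→8 ·f
i=35 'c': node 8→9
i=36 'd': node 9→10
i=37 'b': node 10→11
i=38 'c': node 11→12  ** P2@[33:38]
i=39 'b': node 12→23 ·f
i=40 'c': node 23→24  ** P5@[37:40]
i=41 'b': node 24→23 ·f
i=42 'c': node 23→24  ** P5@[39:42]
i=43 'b': node 24→23 ·f
i=44 'd': node 23→25 ·f  ** P6@[43:44]
i=45 'd': node 25→5 ·f
i=46 'b': node 5→8
i=47 'b': node 8→2 ·f
i=48 'c': node 2→3
i=49 'c': node 3→4  ** P0@[46:49],P7@[47:49]
i=50 'd': node 4→14 ·f
i=51 'd': node 14→15
i=52 'c': node 15→16
i=53 'd': node 16→17  ** P1@[51:53],P3@[49:53]
i=54 'a': node 17→18 ·f
i=55 'c': node 18→19
i=56 'a': node 19→20
i=57 'b': node 20→21  ** P4@[52:57]

Matches: [[6,7],[10,5],[14,1],[14,3],[18,6],[23,5],[24,7],[29,7],[32,7],[38,2],[40,5],[42,5],[44,6],[49,0],[49,7],[53,1],[53,3],[57,4]]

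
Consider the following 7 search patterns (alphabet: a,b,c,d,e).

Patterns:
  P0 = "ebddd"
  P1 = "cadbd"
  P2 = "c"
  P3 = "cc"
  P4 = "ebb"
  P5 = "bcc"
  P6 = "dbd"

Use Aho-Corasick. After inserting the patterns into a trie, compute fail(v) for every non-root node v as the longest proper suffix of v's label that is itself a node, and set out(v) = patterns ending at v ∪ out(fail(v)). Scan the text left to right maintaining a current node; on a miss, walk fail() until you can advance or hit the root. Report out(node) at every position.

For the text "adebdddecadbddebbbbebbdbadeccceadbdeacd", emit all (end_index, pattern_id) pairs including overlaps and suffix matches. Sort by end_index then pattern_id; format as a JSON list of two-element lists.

Build automaton:
Trie (insert patterns):
  0='ε' goto b→13 c→6 d→16 e→1
  1='e' goto b→2
  2='eb' goto b→12 d→3
  3='ebd' goto d→4
  4='ebdd' goto d→5
  5='ebddd' goto ·  [P0 ends]
  6='c' goto a→7 c→11  [P2 ends]
  7='ca' goto d→8
  8='cad' goto b→9
  9='cadb' goto d→10
  10='cadbd' goto ·  [P1 ends]
  11='cc' goto ·  [P3 ends]
  12='ebb' goto ·  [P4 ends]
  13='b' goto c→14
  14='bc' goto c→15
  15='bcc' goto ·  [P5 ends]
  16='d' goto b→17
  17='db' goto d→18
  18='dbd' goto ·  [P6 ends]

Failure links (BFS by depth):
  n1('e'): parent n0 fail=0; on 'e' 0 → fail=0;  out ∅∪∅=∅
  n6('c'): parent n0 fail=0; on 'c' 0 → fail=0;  out {2}∪∅={2}
  n13('b'): parent n0 fail=0; on 'b' 0 → fail=0;  out ∅∪∅=∅
  n16('d'): parent n0 fail=0; on 'd' 0 → fail=0;  out ∅∪∅=∅
  n2('eb'): parent n1 fail=0; on 'b' 0 → fail=13;  out ∅∪∅=∅
  n7('ca'): parent n6 fail=0; on 'a' 0 → fail=0;  out ∅∪∅=∅
  n11('cc'): parent n6 fail=0; on 'c' 0 → fail=6;  out {3}∪{2}={2,3}
  n14('bc'): parent n13 fail=0; on 'c' 0 → fail=6;  out ∅∪{2}={2}
  n17('db'): parent n16 fail=0; on 'b' 0 → fail=13;  out ∅∪∅=∅
  n3('ebd'): parent n2 fail=13; on 'd' 13→0 → fail=16;  out ∅∪∅=∅
  n8('cad'): parent n7 fail=0; on 'd' 0 → fail=16;  out ∅∪∅=∅
  n12('ebb'): parent n2 fail=13; on 'b' 13→0 → fail=13;  out {4}∪∅={4}
  n15('bcc'): parent n14 fail=6; on 'c' 6 → fail=11;  out {5}∪{2,3}={2,3,5}
  n18('dbd'): parent n17 fail=13; on 'd' 13→0 → fail=16;  out {6}∪∅={6}
  n4('ebdd'): parent n3 fail=16; on 'd' 16→0 → fail=16;  out ∅∪∅=∅
  n9('cadb'): parent n8 fail=16; on 'b' 16 → fail=17;  out ∅∪∅=∅
  n5('ebddd'): parent n4 fail=16; on 'd' 16→0 → fail=16;  out {0}∪∅={0}
  n10('cadbd'): parent n9 fail=17; on 'd' 17 → fail=18;  out {1}∪{6}={1,6}

Scan:
pos 0 'a': at 0
pos 1 'd': at 16
pos 2 'e': at 1 ·f
pos 3 'b': at 2
pos 4 'd': at 3
pos 5 'd': at 4
pos 6 'd': at 5  emit P0@[2:6]
pos 7 'e': at 1 ·f
pos 8 'c': at 6 ·f  emit P2@[8:8]
pos 9 'a': at 7
pos 10 'd': at 8
pos 11 'b': at 9
pos 12 'd': at 10  emit P1@[8:12],P6@[10:12]
pos 13 'd': at 16 ·f
pos 14 'e': at 1 ·f
pos 15 'b': at 2
pos 16 'b': at 12  emit P4@[14:16]
pos 17 'b': at 13 ·f
pos 18 'b': at 13 ·f
pos 19 'e': at 1 ·f
pos 20 'b': at 2
pos 21 'b': at 12  emit P4@[19:21]
pos 22 'd': at 16 ·f
pos 23 'b': at 17
pos 24 'a': at 0 ·f
pos 25 'd': at 16
pos 26 'e': at 1 ·f
pos 27 'c': at 6 ·f  emit P2@[27:27]
pos 28 'c': at 11  emit P2@[28:28],P3@[27:28]
pos 29 'c': at 11 ·f  emit P2@[29:29],P3@[28:29]
pos 30 'e': at 1 ·f
pos 31 'a': at 0 ·f
pos 32 'd': at 16
pos 33 'b': at 17
pos 34 'd': at 18  emit P6@[32:34]
pos 35 'e': at 1 ·f
pos 36 'a': at 0 ·f
pos 37 'c': at 6  emit P2@[37:37]
pos 38 'd': at 16 ·f

Matches: [[6,0],[8,2],[12,1],[12,6],[16,4],[21,4],[27,2],[28,2],[28,3],[29,2],[29,3],[34,6],[37,2]]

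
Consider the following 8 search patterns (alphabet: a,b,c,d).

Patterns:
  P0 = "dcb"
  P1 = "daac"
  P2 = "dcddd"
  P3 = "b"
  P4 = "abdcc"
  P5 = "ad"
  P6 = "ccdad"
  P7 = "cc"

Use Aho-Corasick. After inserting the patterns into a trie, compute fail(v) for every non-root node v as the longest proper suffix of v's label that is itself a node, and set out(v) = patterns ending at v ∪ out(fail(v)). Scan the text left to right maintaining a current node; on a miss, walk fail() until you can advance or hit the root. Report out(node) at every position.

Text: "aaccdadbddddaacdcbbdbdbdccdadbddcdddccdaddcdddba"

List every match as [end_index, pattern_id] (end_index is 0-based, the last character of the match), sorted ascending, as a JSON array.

Build automaton:
Trie nodes:
  0='ε' goto a→11 b→10 c→17 d→1
  1='d' goto a→4 c→2
  2='dc' goto b→3 d→7
  3='dcb' goto ·  ←P0
  4='da' goto a→5
  5='daa' goto c→6
  6='daac' goto ·  ←P1
  7='dcd' goto d→8
  8='dcdd' goto d→9
  9='dcddd' goto ·  ←P2
  10='b' goto ·  ←P3
  11='a' goto b→12 d→16
  12='ab' goto d→13
  13='abd' goto c→14
  14='abdc' goto c→15
  15='abdcc' goto ·  ←P4
  16='ad' goto ·  ←P5
  17='c' goto c→18
  18='cc' goto d→19  ←P7
  19='ccd' goto a→20
  20='ccda' goto d→21
  21='ccdad' goto ·  ←P6

Failure links (BFS by depth):
  n1('d'): parent n0 fail=0; on 'd' 0 → fail=0;  out ∅∪∅=∅
  n10('b'): parent n0 fail=0; on 'b' 0 → fail=0;  out {3}∪∅={3}
  n11('a'): parent n0 fail=0; on 'a' 0 → fail=0;  out ∅∪∅=∅
  n17('c'): parent n0 fail=0; on 'c' 0 → fail=0;  out ∅∪∅=∅
  n2('dc'): parent n1 fail=0; on 'c' 0 → fail=17;  out ∅∪∅=∅
  n4('da'): parent n1 fail=0; on 'a' 0 → fail=11;  out ∅∪∅=∅
  n12('ab'): parent n11 fail=0; on 'b' 0 → fail=10;  out ∅∪{3}={3}
  n16('ad'): parent n11 fail=0; on 'd' 0 → fail=1;  out {5}∪∅={5}
  n18('cc'): parent n17 fail=0; on 'c' 0 → fail=17;  out {7}∪∅={7}
  n3('dcb'): parent n2 fail=17; on 'b' 17→0 → fail=10;  out {0}∪{3}={0,3}
  n5('daa'): parent n4 fail=11; on 'a' 11→0 → fail=11;  out ∅∪∅=∅
  n7('dcd'): parent n2 fail=17; on 'd' 17→0 → fail=1;  out ∅∪∅=∅
  n13('abd'): parent n12 fail=10; on 'd' 10→0 → fail=1;  out ∅∪∅=∅
  n19('ccd'): parent n18 fail=17; on 'd' 17→0 → fail=1;  out ∅∪∅=∅
  n6('daac'): parent n5 fail=11; on 'c' 11→0 → fail=17;  out {1}∪∅={1}
  n8('dcdd'): parent n7 fail=1; on 'd' 1→0 → fail=1;  out ∅∪∅=∅
  n14('abdc'): parent n13 fail=1; on 'c' 1 → fail=2;  out ∅∪∅=∅
  n20('ccda'): parent n19 fail=1; on 'a' 1 → fail=4;  out ∅∪∅=∅
  n9('dcddd'): parent n8 fail=1; on 'd' 1→0 → fail=1;  out {2}∪∅={2}
  n15('abdcc'): parent n14 fail=2; on 'c' 2→17 → fail=18;  out {4}∪{7}={4,7}
  n21('ccdad'): parent n20 fail=4; on 'd' 4→11 → fail=16;  out {6}∪{5}={5,6}

Text stream:
i=0 'a': node 0→11
i=1 'a': node 11→11 ·f
i=2 'c': node 11→17 ·f
i=3 'c': node 17→18  → match P7@[2:3]
i=4 'd': node 18→19
i=5 'a': node 19→20
i=6 'd': node 20→21  → match P5@[5:6],P6@[2:6]
i=7 'b': node 21→10 ·f  → match P3@[7:7]
i=8 'd': node 10→1 ·f
i=9 'd': node 1→1 ·f
i=10 'd': node 1→1 ·f
i=11 'd': node 1→1 ·f
i=12 'a': node 1→4
i=13 'a': node 4→5
i=14 'c': node 5→6  → match P1@[11:14]
i=15 'd': node 6→1 ·f
i=16 'c': node 1→2
i=17 'b': node 2→3  → match P0@[15:17],P3@[17:17]
i=18 'b': node 3→10 ·f  → match P3@[18:18]
i=19 'd': node 10→1 ·f
i=20 'b': node 1→10 ·f  → match P3@[20:20]
i=21 'd': node 10→1 ·f
i=22 'b': node 1→10 ·f  → match P3@[22:22]
i=23 'd': node 10→1 ·f
i=24 'c': node 1→2
i=25 'c': node 2→18 ·f  → match P7@[24:25]
i=26 'd': node 18→19
i=27 'a': node 19→20
i=28 'd': node 20→21  → match P5@[27:28],P6@[24:28]
i=29 'b': node 21→10 ·f  → match P3@[29:29]
i=30 'd': node 10→1 ·f
i=31 'd': node 1→1 ·f
i=32 'c': node 1→2
i=33 'd': node 2→7
i=34 'd': node 7→8
i=35 'd': node 8→9  → match P2@[31:35]
i=36 'c': node 9→2 ·f
i=37 'c': node 2→18 ·f  → match P7@[36:37]
i=38 'd': node 18→19
i=39 'a': node 19→20
i=40 'd': node 20→21  → match P5@[39:40],P6@[36:40]
i=41 'd': node 21→1 ·f
i=42 'c': node 1→2
i=43 'd': node 2→7
i=44 'd': node 7→8
i=45 'd': node 8→9  → match P2@[41:45]
i=46 'b': node 9→10 ·f  → match P3@[46:46]
i=47 'a': node 10→11 ·f

Result: [[3,7],[6,5],[6,6],[7,3],[14,1],[17,0],[17,3],[18,3],[20,3],[22,3],[25,7],[28,5],[28,6],[29,3],[35,2],[37,7],[40,5],[40,6],[45,2],[46,3]]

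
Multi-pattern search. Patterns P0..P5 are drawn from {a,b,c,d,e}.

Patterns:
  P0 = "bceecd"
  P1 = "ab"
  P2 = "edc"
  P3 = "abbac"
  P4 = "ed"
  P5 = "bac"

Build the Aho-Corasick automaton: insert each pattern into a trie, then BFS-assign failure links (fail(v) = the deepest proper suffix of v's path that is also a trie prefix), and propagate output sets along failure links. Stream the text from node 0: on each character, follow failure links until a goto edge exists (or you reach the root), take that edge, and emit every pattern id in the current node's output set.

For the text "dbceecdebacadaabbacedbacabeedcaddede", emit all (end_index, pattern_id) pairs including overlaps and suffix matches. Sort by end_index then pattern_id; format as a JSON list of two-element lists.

Build automaton:
Trie (insert patterns):
  n0 'ε': a→7 b→1 e→9
  n1 'b': a→15 c→2
  n2 'bc': e→3
  n3 'bce': e→4
  n4 'bcee': c→5
  n5 'bceec': d→6
  n6 'bceecd': ·  ←P0
  n7 'a': b→8
  n8 'ab': b→12  ←P1
  n9 'e': d→10
  n10 'ed': c→11  ←P4
  n11 'edc': ·  ←P2
  n12 'abb': a→13
  n13 'abba': c→14
  n14 'abbac': ·  ←P3
  n15 'ba': c→16
  n16 'bac': ·  ←P5

Failure links (BFS by depth):
  fail(1) 'b': from fail(0)=0 chase 'b': 0 ⇒ 0;  out=∅∪out(0)=∅
  fail(7) 'a': from fail(0)=0 chase 'a': 0 ⇒ 0;  out=∅∪out(0)=∅
  fail(9) 'e': from fail(0)=0 chase 'e': 0 ⇒ 0;  out=∅∪out(0)=∅
  fail(2) 'bc': from fail(1)=0 chase 'c': 0 ⇒ 0;  out=∅∪out(0)=∅
  fail(8) 'ab': from fail(7)=0 chase 'b': 0 ⇒ 1;  out={1}∪out(1)={1}
  fail(10) 'ed': from fail(9)=0 chase 'd': 0 ⇒ 0;  out={4}∪out(0)={4}
  fail(15) 'ba': from fail(1)=0 chase 'a': 0 ⇒ 7;  out=∅∪out(7)=∅
  fail(3) 'bce': from fail(2)=0 chase 'e': 0 ⇒ 9;  out=∅∪out(9)=∅
  fail(11) 'edc': from fail(10)=0 chase 'c': 0 ⇒ 0;  out={2}∪out(0)={2}
  fail(12) 'abb': from fail(8)=1 chase 'b': 1→0 ⇒ 1;  out=∅∪out(1)=∅
  fail(16) 'bac': from fail(15)=7 chase 'c': 7→0 ⇒ 0;  out={5}∪out(0)={5}
  fail(4) 'bcee': from fail(3)=9 chase 'e': 9→0 ⇒ 9;  out=∅∪out(9)=∅
  fail(13) 'abba': from fail(12)=1 chase 'a': 1 ⇒ 15;  out=∅∪out(15)=∅
  fail(5) 'bceec': from fail(4)=9 chase 'c': 9→0 ⇒ 0;  out=∅∪out(0)=∅
  fail(14) 'abbac': from fail(13)=15 chase 'c': 15 ⇒ 16;  out={3}∪out(16)={3,5}
  fail(6) 'bceecd': from fail(5)=0 chase 'd': 0 ⇒ 0;  out={0}∪out(0)={0}

Run:
pos 0 'd': at 0
pos 1 'b': at 1
pos 2 'c': at 2
pos 3 'e': at 3
pos 4 'e': at 4
pos 5 'c': at 5
pos 6 'd': at 6  ** P0@[1:6]
pos 7 'e': at 9 ·f
pos 8 'b': at 1 ·f
pos 9 'a': at 15
pos 10 'c': at 16  ** P5@[8:10]
pos 11 'a': at 7 ·f
pos 12 'd': at 0 ·f
pos 13 'a': at 7
pos 14 'a': at 7 ·f
pos 15 'b': at 8  ** P1@[14:15]
pos 16 'b': at 12
pos 17 'a': at 13
pos 18 'c': at 14  ** P3@[14:18],P5@[16:18]
pos 19 'e': at 9 ·f
pos 20 'd': at 10  ** P4@[19:20]
pos 21 'b': at 1 ·f
pos 22 'a': at 15
pos 23 'c': at 16  ** P5@[21:23]
pos 24 'a': at 7 ·f
pos 25 'b': at 8  ** P1@[24:25]
pos 26 'e': at 9 ·f
pos 27 'e': at 9 ·f
pos 28 'd': at 10  ** P4@[27:28]
pos 29 'c': at 11  ** P2@[27:29]
pos 30 'a': at 7 ·f
pos 31 'd': at 0 ·f
pos 32 'd': at 0
pos 33 'e': at 9
pos 34 'd': at 10  ** P4@[33:34]
pos 35 'e': at 9 ·f

All matches (sorted): [[6,0],[10,5],[15,1],[18,3],[18,5],[20,4],[23,5],[25,1],[28,4],[29,2],[34,4]]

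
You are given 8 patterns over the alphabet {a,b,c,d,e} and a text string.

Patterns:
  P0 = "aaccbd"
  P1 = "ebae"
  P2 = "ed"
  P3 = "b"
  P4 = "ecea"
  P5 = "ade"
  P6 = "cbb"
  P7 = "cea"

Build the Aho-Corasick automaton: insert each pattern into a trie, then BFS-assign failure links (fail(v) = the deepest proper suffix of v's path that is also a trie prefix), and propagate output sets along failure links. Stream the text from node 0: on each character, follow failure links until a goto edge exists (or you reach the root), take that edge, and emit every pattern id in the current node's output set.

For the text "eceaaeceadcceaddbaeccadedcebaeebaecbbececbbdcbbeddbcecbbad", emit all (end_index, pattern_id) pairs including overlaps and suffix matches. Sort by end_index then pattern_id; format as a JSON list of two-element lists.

Construct AC machine:
Trie nodes:
  0='ε' goto a→1 b→12 c→18 e→7
  1='a' goto a→2 d→16
  2='aa' goto c→3
  3='aac' goto c→4
  4='aacc' goto b→5
  5='aaccb' goto d→6
  6='aaccbd' goto ·  ←P0
  7='e' goto b→8 c→13 d→11
  8='eb' goto a→9
  9='eba' goto e→10
  10='ebae' goto ·  ←P1
  11='ed' goto ·  ←P2
  12='b' goto ·  ←P3
  13='ec' goto e→14
  14='ece' goto a→15
  15='ecea' goto ·  ←P4
  16='ad' goto e→17
  17='ade' goto ·  ←P5
  18='c' goto b→19 e→21
  19='cb' goto b→20
  20='cbb' goto ·  ←P6
  21='ce' goto a→22
  22='cea' goto ·  ←P7

BFS fail/out derivation:
  n1('a'): parent n0 fail=0; on 'a' 0 → fail=0;  out ∅∪∅=∅
  n7('e'): parent n0 fail=0; on 'e' 0 → fail=0;  out ∅∪∅=∅
  n12('b'): parent n0 fail=0; on 'b' 0 → fail=0;  out {3}∪∅={3}
  n18('c'): parent n0 fail=0; on 'c' 0 → fail=0;  out ∅∪∅=∅
  n2('aa'): parent n1 fail=0; on 'a' 0 → fail=1;  out ∅∪∅=∅
  n8('eb'): parent n7 fail=0; on 'b' 0 → fail=12;  out ∅∪{3}={3}
  n11('ed'): parent n7 fail=0; on 'd' 0 → fail=0;  out {2}∪∅={2}
  n13('ec'): parent n7 fail=0; on 'c' 0 → fail=18;  out ∅∪∅=∅
  n16('ad'): parent n1 fail=0; on 'd' 0 → fail=0;  out ∅∪∅=∅
  n19('cb'): parent n18 fail=0; on 'b' 0 → fail=12;  out ∅∪{3}={3}
  n21('ce'): parent n18 fail=0; on 'e' 0 → fail=7;  out ∅∪∅=∅
  n3('aac'): parent n2 fail=1; on 'c' 1→0 → fail=18;  out ∅∪∅=∅
  n9('eba'): parent n8 fail=12; on 'a' 12→0 → fail=1;  out ∅∪∅=∅
  n14('ece'): parent n13 fail=18; on 'e' 18 → fail=21;  out ∅∪∅=∅
  n17('ade'): parent n16 fail=0; on 'e' 0 → fail=7;  out {5}∪∅={5}
  n20('cbb'): parent n19 fail=12; on 'b' 12→0 → fail=12;  out {6}∪{3}={3,6}
  n22('cea'): parent n21 fail=7; on 'a' 7→0 → fail=1;  out {7}∪∅={7}
  n4('aacc'): parent n3 fail=18; on 'c' 18→0 → fail=18;  out ∅∪∅=∅
  n10('ebae'): parent n9 fail=1; on 'e' 1→0 → fail=7;  out {1}∪∅={1}
  n15('ecea'): parent n14 fail=21; on 'a' 21 → fail=22;  out {4}∪{7}={4,7}
  n5('aaccb'): parent n4 fail=18; on 'b' 18 → fail=19;  out ∅∪{3}={3}
  n6('aaccbd'): parent n5 fail=19; on 'd' 19→12→0 → fail=0;  out {0}∪∅={0}

Scan:
i=0 'e': node 0→7
i=1 'c': node 7→13
i=2 'e': node 13→14
i=3 'a': node 14→15  ** P4@[0:3],P7@[1:3]
i=4 'a': node 15→2 ·f
i=5 'e': node 2→7 ·f
i=6 'c': node 7→13
i=7 'e': node 13→14
i=8 'a': node 14→15  ** P4@[5:8],P7@[6:8]
i=9 'd': node 15→16 ·f
i=10 'c': node 16→18 ·f
i=11 'c': node 18→18 ·f
i=12 'e': node 18→21
i=13 'a': node 21→22  ** P7@[11:13]
i=14 'd': node 22→16 ·f
i=15 'd': node 16→0 ·f
i=16 'b': node 0→12  ** P3@[16:16]
i=17 'a': node 12→1 ·f
i=18 'e': node 1→7 ·f
i=19 'c': node 7→13
i=20 'c': node 13→18 ·f
i=21 'a': node 18→1 ·f
i=22 'd': node 1→16
i=23 'e': node 16→17  ** P5@[21:23]
i=24 'd': node 17→11 ·f  ** P2@[23:24]
i=25 'c': node 11→18 ·f
i=26 'e': node 18→21
i=27 'b': node 21→8 ·f  ** P3@[27:27]
i=28 'a': node 8→9
i=29 'e': node 9→10  ** P1@[26:29]
i=30 'e': node 10→7 ·f
i=31 'b': node 7→8  ** P3@[31:31]
i=32 'a': node 8→9
i=33 'e': node 9→10  ** P1@[30:33]
i=34 'c': node 10→13 ·f
i=35 'b': node 13→19 ·f  ** P3@[35:35]
i=36 'b': node 19→20  ** P3@[36:36],P6@[34:36]
i=37 'e': node 20→7 ·f
i=38 'c': node 7→13
i=39 'e': node 13→14
i=40 'c': node 14→13 ·f
i=41 'b': node 13→19 ·f  ** P3@[41:41]
i=42 'b': node 19→20  ** P3@[42:42],P6@[40:42]
i=43 'd': node 20→0 ·f
i=44 'c': node 0→18
i=45 'b': node 18→19  ** P3@[45:45]
i=46 'b': node 19→20  ** P3@[46:46],P6@[44:46]
i=47 'e': node 20→7 ·f
i=48 'd': node 7→11  ** P2@[47:48]
i=49 'd': node 11→0 ·f
i=50 'b': node 0→12  ** P3@[50:50]
i=51 'c': node 12→18 ·f
i=52 'e': node 18→21
i=53 'c': node 21→13 ·f
i=54 'b': node 13→19 ·f  ** P3@[54:54]
i=55 'b': node 19→20  ** P3@[55:55],P6@[53:55]
i=56 'a': node 20→1 ·f
i=57 'd': node 1→16

All matches (sorted): [[3,4],[3,7],[8,4],[8,7],[13,7],[16,3],[23,5],[24,2],[27,3],[29,1],[31,3],[33,1],[35,3],[36,3],[36,6],[41,3],[42,3],[42,6],[45,3],[46,3],[46,6],[48,2],[50,3],[54,3],[55,3],[55,6]]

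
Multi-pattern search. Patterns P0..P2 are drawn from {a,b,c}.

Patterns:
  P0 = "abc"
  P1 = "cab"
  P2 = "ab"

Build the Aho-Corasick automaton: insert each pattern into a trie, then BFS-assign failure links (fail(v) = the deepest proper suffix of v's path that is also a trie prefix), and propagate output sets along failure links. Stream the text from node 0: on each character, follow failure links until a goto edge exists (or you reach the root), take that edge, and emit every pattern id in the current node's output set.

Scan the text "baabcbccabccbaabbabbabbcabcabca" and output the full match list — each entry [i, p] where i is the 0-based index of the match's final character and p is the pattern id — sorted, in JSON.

Build automaton:
Trie nodes:
  n0 'ε': a→1 c→4
  n1 'a': b→2
  n2 'ab': c→3  [P2 ends]
  n3 'abc': ·  [P0 ends]
  n4 'c': a→5
  n5 'ca': b→6
  n6 'cab': ·  [P1 ends]

BFS fail/out derivation:
  n1('a'): parent n0 fail=0; on 'a' 0 → fail=0;  out ∅∪∅=∅
  n4('c'): parent n0 fail=0; on 'c' 0 → fail=0;  out ∅∪∅=∅
  n2('ab'): parent n1 fail=0; on 'b' 0 → fail=0;  out {2}∪∅={2}
  n5('ca'): parent n4 fail=0; on 'a' 0 → fail=1;  out ∅∪∅=∅
  n3('abc'): parent n2 fail=0; on 'c' 0 → fail=4;  out {0}∪∅={0}
  n6('cab'): parent n5 fail=1; on 'b' 1 → fail=2;  out {1}∪{2}={1,2}

Scan:
pos 0 'b': at 0
pos 1 'a': at 1
pos 2 'a': at 1 (fail-walked)
pos 3 'b': at 2  emit P2@[2:3]
pos 4 'c': at 3  emit P0@[2:4]
pos 5 'b': at 0 (fail-walked)
pos 6 'c': at 4
pos 7 'c': at 4 (fail-walked)
pos 8 'a': at 5
pos 9 'b': at 6  emit P1@[7:9],P2@[8:9]
pos 10 'c': at 3 (fail-walked)  emit P0@[8:10]
pos 11 'c': at 4 (fail-walked)
pos 12 'b': at 0 (fail-walked)
pos 13 'a': at 1
pos 14 'a': at 1 (fail-walked)
pos 15 'b': at 2  emit P2@[14:15]
pos 16 'b': at 0 (fail-walked)
pos 17 'a': at 1
pos 18 'b': at 2  emit P2@[17:18]
pos 19 'b': at 0 (fail-walked)
pos 20 'a': at 1
pos 21 'b': at 2  emit P2@[20:21]
pos 22 'b': at 0 (fail-walked)
pos 23 'c': at 4
pos 24 'a': at 5
pos 25 'b': at 6  emit P1@[23:25],P2@[24:25]
pos 26 'c': at 3 (fail-walked)  emit P0@[24:26]
pos 27 'a': at 5 (fail-walked)
pos 28 'b': at 6  emit P1@[26:28],P2@[27:28]
pos 29 'c': at 3 (fail-walked)  emit P0@[27:29]
pos 30 'a': at 5 (fail-walked)

Matches: [[3,2],[4,0],[9,1],[9,2],[10,0],[15,2],[18,2],[21,2],[25,1],[25,2],[26,0],[28,1],[28,2],[29,0]]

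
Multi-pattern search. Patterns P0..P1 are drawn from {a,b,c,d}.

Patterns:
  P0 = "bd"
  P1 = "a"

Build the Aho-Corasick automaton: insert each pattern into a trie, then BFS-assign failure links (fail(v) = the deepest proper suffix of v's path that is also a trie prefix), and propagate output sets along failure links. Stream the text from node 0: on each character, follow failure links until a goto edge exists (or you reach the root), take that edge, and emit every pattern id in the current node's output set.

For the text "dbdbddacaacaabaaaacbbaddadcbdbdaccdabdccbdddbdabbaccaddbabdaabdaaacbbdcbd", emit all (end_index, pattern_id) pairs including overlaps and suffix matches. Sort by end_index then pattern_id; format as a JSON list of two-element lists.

Construct AC machine:
Trie nodes:
  n0 'ε': a→3 b→1
  n1 'b': d→2
  n2 'bd': ·  [P0 ends]
  n3 'a': ·  [P1 ends]

BFS fail/out derivation:
  fail(1) 'b': from fail(0)=0 chase 'b': 0 ⇒ 0;  out=∅∪out(0)=∅
  fail(3) 'a': from fail(0)=0 chase 'a': 0 ⇒ 0;  out={1}∪out(0)={1}
  fail(2) 'bd': from fail(1)=0 chase 'd': 0 ⇒ 0;  out={0}∪out(0)={0}

Run:
i=0 'd': node 0→0
i=1 'b': node 0→1
i=2 'd': node 1→2  emit P0@[1:2]
i=3 'b': node 2→1 ·f
i=4 'd': node 1→2  emit P0@[3:4]
i=5 'd': node 2→0 ·f
i=6 'a': node 0→3  emit P1@[6:6]
i=7 'c': node 3→0 ·f
i=8 'a': node 0→3  emit P1@[8:8]
i=9 'a': node 3→3 ·f  emit P1@[9:9]
i=10 'c': node 3→0 ·f
i=11 'a': node 0→3  emit P1@[11:11]
i=12 'a': node 3→3 ·f  emit P1@[12:12]
i=13 'b': node 3→1 ·f
i=14 'a': node 1→3 ·f  emit P1@[14:14]
i=15 'a': node 3→3 ·f  emit P1@[15:15]
i=16 'a': node 3→3 ·f  emit P1@[16:16]
i=17 'a': node 3→3 ·f  emit P1@[17:17]
i=18 'c': node 3→0 ·f
i=19 'b': node 0→1
i=20 'b': node 1→1 ·f
i=21 'a': node 1→3 ·f  emit P1@[21:21]
i=22 'd': node 3→0 ·f
i=23 'd': node 0→0
i=24 'a': node 0→3  emit P1@[24:24]
i=25 'd': node 3→0 ·f
i=26 'c': node 0→0
i=27 'b': node 0→1
i=28 'd': node 1→2  emit P0@[27:28]
i=29 'b': node 2→1 ·f
i=30 'd': node 1→2  emit P0@[29:30]
i=31 'a': node 2→3 ·f  emit P1@[31:31]
i=32 'c': node 3→0 ·f
i=33 'c': node 0→0
i=34 'd': node 0→0
i=35 'a': node 0→3  emit P1@[35:35]
i=36 'b': node 3→1 ·f
i=37 'd': node 1→2  emit P0@[36:37]
i=38 'c': node 2→0 ·f
i=39 'c': node 0→0
i=40 'b': node 0→1
i=41 'd': node 1→2  emit P0@[40:41]
i=42 'd': node 2→0 ·f
i=43 'd': node 0→0
i=44 'b': node 0→1
i=45 'd': node 1→2  emit P0@[44:45]
i=46 'a': node 2→3 ·f  emit P1@[46:46]
i=47 'b': node 3→1 ·f
i=48 'b': node 1→1 ·f
i=49 'a': node 1→3 ·f  emit P1@[49:49]
i=50 'c': node 3→0 ·f
i=51 'c': node 0→0
i=52 'a': node 0→3  emit P1@[52:52]
i=53 'd': node 3→0 ·f
i=54 'd': node 0→0
i=55 'b': node 0→1
i=56 'a': node 1→3 ·f  emit P1@[56:56]
i=57 'b': node 3→1 ·f
i=58 'd': node 1→2  emit P0@[57:58]
i=59 'a': node 2→3 ·f  emit P1@[59:59]
i=60 'a': node 3→3 ·f  emit P1@[60:60]
i=61 'b': node 3→1 ·f
i=62 'd': node 1→2  emit P0@[61:62]
i=63 'a': node 2→3 ·f  emit P1@[63:63]
i=64 'a': node 3→3 ·f  emit P1@[64:64]
i=65 'a': node 3→3 ·f  emit P1@[65:65]
i=66 'c': node 3→0 ·f
i=67 'b': node 0→1
i=68 'b': node 1→1 ·f
i=69 'd': node 1→2  emit P0@[68:69]
i=70 'c': node 2→0 ·f
i=71 'b': node 0→1
i=72 'd': node 1→2  emit P0@[71:72]

Result: [[2,0],[4,0],[6,1],[8,1],[9,1],[11,1],[12,1],[14,1],[15,1],[16,1],[17,1],[21,1],[24,1],[28,0],[30,0],[31,1],[35,1],[37,0],[41,0],[45,0],[46,1],[49,1],[52,1],[56,1],[58,0],[59,1],[60,1],[62,0],[63,1],[64,1],[65,1],[69,0],[72,0]]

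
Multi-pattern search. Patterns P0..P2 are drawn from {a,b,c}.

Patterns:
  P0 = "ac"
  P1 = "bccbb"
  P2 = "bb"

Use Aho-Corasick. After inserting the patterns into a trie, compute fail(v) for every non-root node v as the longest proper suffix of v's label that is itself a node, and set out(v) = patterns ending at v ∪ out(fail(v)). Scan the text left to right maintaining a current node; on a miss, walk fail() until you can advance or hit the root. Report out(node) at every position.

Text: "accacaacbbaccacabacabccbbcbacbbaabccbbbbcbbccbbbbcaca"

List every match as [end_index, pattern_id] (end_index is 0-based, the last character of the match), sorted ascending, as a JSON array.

Build automaton:
Trie (insert patterns):
  n0 'ε': a→1 b→3
  n1 'a': c→2
  n2 'ac': ·  [P0 ends]
  n3 'b': b→8 c→4
  n4 'bc': c→5
  n5 'bcc': b→6
  n6 'bccb': b→7
  n7 'bccbb': ·  [P1 ends]
  n8 'bb': ·  [P2 ends]

BFS fail/out derivation:
  n1('a'): parent n0 fail=0; on 'a' 0 → fail=0;  out ∅∪∅=∅
  n3('b'): parent n0 fail=0; on 'b' 0 → fail=0;  out ∅∪∅=∅
  n2('ac'): parent n1 fail=0; on 'c' 0 → fail=0;  out {0}∪∅={0}
  n4('bc'): parent n3 fail=0; on 'c' 0 → fail=0;  out ∅∪∅=∅
  n8('bb'): parent n3 fail=0; on 'b' 0 → fail=3;  out {2}∪∅={2}
  n5('bcc'): parent n4 fail=0; on 'c' 0 → fail=0;  out ∅∪∅=∅
  n6('bccb'): parent n5 fail=0; on 'b' 0 → fail=3;  out ∅∪∅=∅
  n7('bccbb'): parent n6 fail=3; on 'b' 3 → fail=8;  out {1}∪{2}={1,2}

Run:
[0] read 'a'  n0⇒n1
[1] read 'c'  n1⇒n2  → match P0@[0:1]
[2] read 'c'  n2⇒n0 (via fail)
[3] read 'a'  n0⇒n1
[4] read 'c'  n1⇒n2  → match P0@[3:4]
[5] read 'a'  n2⇒n1 (via fail)
[6] read 'a'  n1⇒n1 (via fail)
[7] read 'c'  n1⇒n2  → match P0@[6:7]
[8] read 'b'  n2⇒n3 (via fail)
[9] read 'b'  n3⇒n8  → match P2@[8:9]
[10] read 'a'  n8⇒n1 (via fail)
[11] read 'c'  n1⇒n2  → match P0@[10:11]
[12] read 'c'  n2⇒n0 (via fail)
[13] read 'a'  n0⇒n1
[14] read 'c'  n1⇒n2  → match P0@[13:14]
[15] read 'a'  n2⇒n1 (via fail)
[16] read 'b'  n1⇒n3 (via fail)
[17] read 'a'  n3⇒n1 (via fail)
[18] read 'c'  n1⇒n2  → match P0@[17:18]
[19] read 'a'  n2⇒n1 (via fail)
[20] read 'b'  n1⇒n3 (via fail)
[21] read 'c'  n3⇒n4
[22] read 'c'  n4⇒n5
[23] read 'b'  n5⇒n6
[24] read 'b'  n6⇒n7  → match P1@[20:24],P2@[23:24]
[25] read 'c'  n7⇒n4 (via fail)
[26] read 'b'  n4⇒n3 (via fail)
[27] read 'a'  n3⇒n1 (via fail)
[28] read 'c'  n1⇒n2  → match P0@[27:28]
[29] read 'b'  n2⇒n3 (via fail)
[30] read 'b'  n3⇒n8  → match P2@[29:30]
[31] read 'a'  n8⇒n1 (via fail)
[32] read 'a'  n1⇒n1 (via fail)
[33] read 'b'  n1⇒n3 (via fail)
[34] read 'c'  n3⇒n4
[35] read 'c'  n4⇒n5
[36] read 'b'  n5⇒n6
[37] read 'b'  n6⇒n7  → match P1@[33:37],P2@[36:37]
[38] read 'b'  n7⇒n8 (via fail)  → match P2@[37:38]
[39] read 'b'  n8⇒n8 (via fail)  → match P2@[38:39]
[40] read 'c'  n8⇒n4 (via fail)
[41] read 'b'  n4⇒n3 (via fail)
[42] read 'b'  n3⇒n8  → match P2@[41:42]
[43] read 'c'  n8⇒n4 (via fail)
[44] read 'c'  n4⇒n5
[45] read 'b'  n5⇒n6
[46] read 'b'  n6⇒n7  → match P1@[42:46],P2@[45:46]
[47] read 'b'  n7⇒n8 (via fail)  → match P2@[46:47]
[48] read 'b'  n8⇒n8 (via fail)  → match P2@[47:48]
[49] read 'c'  n8⇒n4 (via fail)
[50] read 'a'  n4⇒n1 (via fail)
[51] read 'c'  n1⇒n2  → match P0@[50:51]
[52] read 'a'  n2⇒n1 (via fail)

All matches (sorted): [[1,0],[4,0],[7,0],[9,2],[11,0],[14,0],[18,0],[24,1],[24,2],[28,0],[30,2],[37,1],[37,2],[38,2],[39,2],[42,2],[46,1],[46,2],[47,2],[48,2],[51,0]]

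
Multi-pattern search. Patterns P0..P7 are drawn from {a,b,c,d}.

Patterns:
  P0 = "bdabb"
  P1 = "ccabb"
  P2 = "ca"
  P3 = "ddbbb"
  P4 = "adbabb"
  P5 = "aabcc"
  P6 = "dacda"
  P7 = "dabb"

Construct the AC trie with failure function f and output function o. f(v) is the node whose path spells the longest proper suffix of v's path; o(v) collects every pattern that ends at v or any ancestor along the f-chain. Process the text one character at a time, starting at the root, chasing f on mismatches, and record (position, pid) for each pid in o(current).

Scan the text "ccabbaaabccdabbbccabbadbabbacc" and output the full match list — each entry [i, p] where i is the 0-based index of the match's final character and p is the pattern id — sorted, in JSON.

Build:
Trie (insert patterns):
  0='ε' goto a→17 b→1 c→6 d→12
  1='b' goto d→2
  2='bd' goto a→3
  3='bda' goto b→4
  4='bdab' goto b→5
  5='bdabb' goto ·  ←P0
  6='c' goto a→11 c→7
  7='cc' goto a→8
  8='cca' goto b→9
  9='ccab' goto b→10
  10='ccabb' goto ·  ←P1
  11='ca' goto ·  ←P2
  12='d' goto a→27 d→13
  13='dd' goto b→14
  14='ddb' goto b→15
  15='ddbb' goto b→16
  16='ddbbb' goto ·  ←P3
  17='a' goto a→23 d→18
  18='ad' goto b→19
  19='adb' goto a→20
  20='adba' goto b→21
  21='adbab' goto b→22
  22='adbabb' goto ·  ←P4
  23='aa' goto b→24
  24='aab' goto c→25
  25='aabc' goto c→26
  26='aabcc' goto ·  ←P5
  27='da' goto b→31 c→28
  28='dac' goto d→29
  29='dacd' goto a→30
  30='dacda' goto ·  ←P6
  31='dab' goto b→32
  32='dabb' goto ·  ←P7

BFS fail/out derivation:
  fail(1) 'b': from fail(0)=0 chase 'b': 0 ⇒ 0;  out=∅∪out(0)=∅
  fail(6) 'c': from fail(0)=0 chase 'c': 0 ⇒ 0;  out=∅∪out(0)=∅
  fail(12) 'd': from fail(0)=0 chase 'd': 0 ⇒ 0;  out=∅∪out(0)=∅
  fail(17) 'a': from fail(0)=0 chase 'a': 0 ⇒ 0;  out=∅∪out(0)=∅
  fail(2) 'bd': from fail(1)=0 chase 'd': 0 ⇒ 12;  out=∅∪out(12)=∅
  fail(7) 'cc': from fail(6)=0 chase 'c': 0 ⇒ 6;  out=∅∪out(6)=∅
  fail(11) 'ca': from fail(6)=0 chase 'a': 0 ⇒ 17;  out={2}∪out(17)={2}
  fail(13) 'dd': from fail(12)=0 chase 'd': 0 ⇒ 12;  out=∅∪out(12)=∅
  fail(18) 'ad': from fail(17)=0 chase 'd': 0 ⇒ 12;  out=∅∪out(12)=∅
  fail(23) 'aa': from fail(17)=0 chase 'a': 0 ⇒ 17;  out=∅∪out(17)=∅
  fail(27) 'da': from fail(12)=0 chase 'a': 0 ⇒ 17;  out=∅∪out(17)=∅
  fail(3) 'bda': from fail(2)=12 chase 'a': 12 ⇒ 27;  out=∅∪out(27)=∅
  fail(8) 'cca': from fail(7)=6 chase 'a': 6 ⇒ 11;  out=∅∪out(11)={2}
  fail(14) 'ddb': from fail(13)=12 chase 'b': 12→0 ⇒ 1;  out=∅∪out(1)=∅
  fail(19) 'adb': from fail(18)=12 chase 'b': 12→0 ⇒ 1;  out=∅∪out(1)=∅
  fail(24) 'aab': from fail(23)=17 chase 'b': 17→0 ⇒ 1;  out=∅∪out(1)=∅
  fail(28) 'dac': from fail(27)=17 chase 'c': 17→0 ⇒ 6;  out=∅∪out(6)=∅
  fail(31) 'dab': from fail(27)=17 chase 'b': 17→0 ⇒ 1;  out=∅∪out(1)=∅
  fail(4) 'bdab': from fail(3)=27 chase 'b': 27 ⇒ 31;  out=∅∪out(31)=∅
  fail(9) 'ccab': from fail(8)=11 chase 'b': 11→17→0 ⇒ 1;  out=∅∪out(1)=∅
  fail(15) 'ddbb': from fail(14)=1 chase 'b': 1→0 ⇒ 1;  out=∅∪out(1)=∅
  fail(20) 'adba': from fail(19)=1 chase 'a': 1→0 ⇒ 17;  out=∅∪out(17)=∅
  fail(25) 'aabc': from fail(24)=1 chase 'c': 1→0 ⇒ 6;  out=∅∪out(6)=∅
  fail(29) 'dacd': from fail(28)=6 chase 'd': 6→0 ⇒ 12;  out=∅∪out(12)=∅
  fail(32) 'dabb': from fail(31)=1 chase 'b': 1→0 ⇒ 1;  out={7}∪out(1)={7}
  fail(5) 'bdabb': from fail(4)=31 chase 'b': 31 ⇒ 32;  out={0}∪out(32)={0,7}
  fail(10) 'ccabb': from fail(9)=1 chase 'b': 1→0 ⇒ 1;  out={1}∪out(1)={1}
  fail(16) 'ddbbb': from fail(15)=1 chase 'b': 1→0 ⇒ 1;  out={3}∪out(1)={3}
  fail(21) 'adbab': from fail(20)=17 chase 'b': 17→0 ⇒ 1;  out=∅∪out(1)=∅
  fail(26) 'aabcc': from fail(25)=6 chase 'c': 6 ⇒ 7;  out={5}∪out(7)={5}
  fail(30) 'dacda': from fail(29)=12 chase 'a': 12 ⇒ 27;  out={6}∪out(27)={6}
  fail(22) 'adbabb': from fail(21)=1 chase 'b': 1→0 ⇒ 1;  out={4}∪out(1)={4}

Scan:
[0] read 'c'  n0⇒n6
[1] read 'c'  n6⇒n7
[2] read 'a'  n7⇒n8  ** P2@[1:2]
[3] read 'b'  n8⇒n9
[4] read 'b'  n9⇒n10  ** P1@[0:4]
[5] read 'a'  n10⇒n17 ·f
[6] read 'a'  n17⇒n23
[7] read 'a'  n23⇒n23 ·f
[8] read 'b'  n23⇒n24
[9] read 'c'  n24⇒n25
[10] read 'c'  n25⇒n26  ** P5@[6:10]
[11] read 'd'  n26⇒n12 ·f
[12] read 'a'  n12⇒n27
[13] read 'b'  n27⇒n31
[14] read 'b'  n31⇒n32  ** P7@[11:14]
[15] read 'b'  n32⇒n1 ·f
[16] read 'c'  n1⇒n6 ·f
[17] read 'c'  n6⇒n7
[18] read 'a'  n7⇒n8  ** P2@[17:18]
[19] read 'b'  n8⇒n9
[20] read 'b'  n9⇒n10  ** P1@[16:20]
[21] read 'a'  n10⇒n17 ·f
[22] read 'd'  n17⇒n18
[23] read 'b'  n18⇒n19
[24] read 'a'  n19⇒n20
[25] read 'b'  n20⇒n21
[26] read 'b'  n21⇒n22  ** P4@[21:26]
[27] read 'a'  n22⇒n17 ·f
[28] read 'c'  n17⇒n6 ·f
[29] read 'c'  n6⇒n7

All matches (sorted): [[2,2],[4,1],[10,5],[14,7],[18,2],[20,1],[26,4]]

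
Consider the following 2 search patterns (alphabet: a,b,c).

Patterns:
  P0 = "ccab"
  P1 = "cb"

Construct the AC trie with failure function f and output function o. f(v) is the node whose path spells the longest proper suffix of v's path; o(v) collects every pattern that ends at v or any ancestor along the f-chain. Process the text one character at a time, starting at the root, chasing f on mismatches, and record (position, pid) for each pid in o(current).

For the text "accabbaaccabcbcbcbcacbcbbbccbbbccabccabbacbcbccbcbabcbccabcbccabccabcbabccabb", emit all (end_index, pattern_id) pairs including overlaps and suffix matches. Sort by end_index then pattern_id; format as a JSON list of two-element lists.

Construct AC machine:
Trie nodes:
  n0 'ε': c→1
  n1 'c': b→5 c→2
  n2 'cc': a→3
  n3 'cca': b→4
  n4 'ccab': ·  ←P0
  n5 'cb': ·  ←P1

BFS fail/out derivation:
  fail(1) 'c': from fail(0)=0 chase 'c': 0 ⇒ 0;  out=∅∪out(0)=∅
  fail(2) 'cc': from fail(1)=0 chase 'c': 0 ⇒ 1;  out=∅∪out(1)=∅
  fail(5) 'cb': from fail(1)=0 chase 'b': 0 ⇒ 0;  out={1}∪out(0)={1}
  fail(3) 'cca': from fail(2)=1 chase 'a': 1→0 ⇒ 0;  out=∅∪out(0)=∅
  fail(4) 'ccab': from fail(3)=0 chase 'b': 0 ⇒ 0;  out={0}∪out(0)={0}

Text stream:
[0] read 'a'  n0⇒n0
[1] read 'c'  n0⇒n1
[2] read 'c'  n1⇒n2
[3] read 'a'  n2⇒n3
[4] read 'b'  n3⇒n4  emit P0@[1:4]
[5] read 'b'  n4⇒n0 ·f
[6] read 'a'  n0⇒n0
[7] read 'a'  n0⇒n0
[8] read 'c'  n0⇒n1
[9] read 'c'  n1⇒n2
[10] read 'a'  n2⇒n3
[11] read 'b'  n3⇒n4  emit P0@[8:11]
[12] read 'c'  n4⇒n1 ·f
[13] read 'b'  n1⇒n5  emit P1@[12:13]
[14] read 'c'  n5⇒n1 ·f
[15] read 'b'  n1⇒n5  emit P1@[14:15]
[16] read 'c'  n5⇒n1 ·f
[17] read 'b'  n1⇒n5  emit P1@[16:17]
[18] read 'c'  n5⇒n1 ·f
[19] read 'a'  n1⇒n0 ·f
[20] read 'c'  n0⇒n1
[21] read 'b'  n1⇒n5  emit P1@[20:21]
[22] read 'c'  n5⇒n1 ·f
[23] read 'b'  n1⇒n5  emit P1@[22:23]
[24] read 'b'  n5⇒n0 ·f
[25] read 'b'  n0⇒n0
[26] read 'c'  n0⇒n1
[27] read 'c'  n1⇒n2
[28] read 'b'  n2⇒n5 ·f  emit P1@[27:28]
[29] read 'b'  n5⇒n0 ·f
[30] read 'b'  n0⇒n0
[31] read 'c'  n0⇒n1
[32] read 'c'  n1⇒n2
[33] read 'a'  n2⇒n3
[34] read 'b'  n3⇒n4  emit P0@[31:34]
[35] read 'c'  n4⇒n1 ·f
[36] read 'c'  n1⇒n2
[37] read 'a'  n2⇒n3
[38] read 'b'  n3⇒n4  emit P0@[35:38]
[39] read 'b'  n4⇒n0 ·f
[40] read 'a'  n0⇒n0
[41] read 'c'  n0⇒n1
[42] read 'b'  n1⇒n5  emit P1@[41:42]
[43] read 'c'  n5⇒n1 ·f
[44] read 'b'  n1⇒n5  emit P1@[43:44]
[45] read 'c'  n5⇒n1 ·f
[46] read 'c'  n1⇒n2
[47] read 'b'  n2⇒n5 ·f  emit P1@[46:47]
[48] read 'c'  n5⇒n1 ·f
[49] read 'b'  n1⇒n5  emit P1@[48:49]
[50] read 'a'  n5⇒n0 ·f
[51] read 'b'  n0⇒n0
[52] read 'c'  n0⇒n1
[53] read 'b'  n1⇒n5  emit P1@[52:53]
[54] read 'c'  n5⇒n1 ·f
[55] read 'c'  n1⇒n2
[56] read 'a'  n2⇒n3
[57] read 'b'  n3⇒n4  emit P0@[54:57]
[58] read 'c'  n4⇒n1 ·f
[59] read 'b'  n1⇒n5  emit P1@[58:59]
[60] read 'c'  n5⇒n1 ·f
[61] read 'c'  n1⇒n2
[62] read 'a'  n2⇒n3
[63] read 'b'  n3⇒n4  emit P0@[60:63]
[64] read 'c'  n4⇒n1 ·f
[65] read 'c'  n1⇒n2
[66] read 'a'  n2⇒n3
[67] read 'b'  n3⇒n4  emit P0@[64:67]
[68] read 'c'  n4⇒n1 ·f
[69] read 'b'  n1⇒n5  emit P1@[68:69]
[70] read 'a'  n5⇒n0 ·f
[71] read 'b'  n0⇒n0
[72] read 'c'  n0⇒n1
[73] read 'c'  n1⇒n2
[74] read 'a'  n2⇒n3
[75] read 'b'  n3⇒n4  emit P0@[72:75]
[76] read 'b'  n4⇒n0 ·f

All matches (sorted): [[4,0],[11,0],[13,1],[15,1],[17,1],[21,1],[23,1],[28,1],[34,0],[38,0],[42,1],[44,1],[47,1],[49,1],[53,1],[57,0],[59,1],[63,0],[67,0],[69,1],[75,0]]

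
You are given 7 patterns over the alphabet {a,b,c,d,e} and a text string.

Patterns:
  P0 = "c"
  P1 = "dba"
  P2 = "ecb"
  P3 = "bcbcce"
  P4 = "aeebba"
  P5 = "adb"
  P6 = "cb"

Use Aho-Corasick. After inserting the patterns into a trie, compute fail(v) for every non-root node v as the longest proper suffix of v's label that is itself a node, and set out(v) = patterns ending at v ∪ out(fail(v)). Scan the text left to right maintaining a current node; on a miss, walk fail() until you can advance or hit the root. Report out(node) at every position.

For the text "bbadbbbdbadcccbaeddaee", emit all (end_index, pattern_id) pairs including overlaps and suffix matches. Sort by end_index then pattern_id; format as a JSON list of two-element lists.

Build automaton:
Trie (insert patterns):
  0='ε' goto a→14 b→8 c→1 d→2 e→5
  1='c' goto b→22  [P0 ends]
  2='d' goto b→3
  3='db' goto a→4
  4='dba' goto ·  [P1 ends]
  5='e' goto c→6
  6='ec' goto b→7
  7='ecb' goto ·  [P2 ends]
  8='b' goto c→9
  9='bc' goto b→10
  10='bcb' goto c→11
  11='bcbc' goto c→12
  12='bcbcc' goto e→13
  13='bcbcce' goto ·  [P3 ends]
  14='a' goto d→20 e→15
  15='ae' goto e→16
  16='aee' goto b→17
  17='aeeb' goto b→18
  18='aeebb' goto a→19
  19='aeebba' goto ·  [P4 ends]
  20='ad' goto b→21
  21='adb' goto ·  [P5 ends]
  22='cb' goto ·  [P6 ends]

Failure links (BFS by depth):
  fail(1) 'c': from fail(0)=0 chase 'c': 0 ⇒ 0;  out={0}∪out(0)={0}
  fail(2) 'd': from fail(0)=0 chase 'd': 0 ⇒ 0;  out=∅∪out(0)=∅
  fail(5) 'e': from fail(0)=0 chase 'e': 0 ⇒ 0;  out=∅∪out(0)=∅
  fail(8) 'b': from fail(0)=0 chase 'b': 0 ⇒ 0;  out=∅∪out(0)=∅
  fail(14) 'a': from fail(0)=0 chase 'a': 0 ⇒ 0;  out=∅∪out(0)=∅
  fail(3) 'db': from fail(2)=0 chase 'b': 0 ⇒ 8;  out=∅∪out(8)=∅
  fail(6) 'ec': from fail(5)=0 chase 'c': 0 ⇒ 1;  out=∅∪out(1)={0}
  fail(9) 'bc': from fail(8)=0 chase 'c': 0 ⇒ 1;  out=∅∪out(1)={0}
  fail(15) 'ae': from fail(14)=0 chase 'e': 0 ⇒ 5;  out=∅∪out(5)=∅
  fail(20) 'ad': from fail(14)=0 chase 'd': 0 ⇒ 2;  out=∅∪out(2)=∅
  fail(22) 'cb': from fail(1)=0 chase 'b': 0 ⇒ 8;  out={6}∪out(8)={6}
  fail(4) 'dba': from fail(3)=8 chase 'a': 8→0 ⇒ 14;  out={1}∪out(14)={1}
  fail(7) 'ecb': from fail(6)=1 chase 'b': 1 ⇒ 22;  out={2}∪out(22)={2,6}
  fail(10) 'bcb': from fail(9)=1 chase 'b': 1 ⇒ 22;  out=∅∪out(22)={6}
  fail(16) 'aee': from fail(15)=5 chase 'e': 5→0 ⇒ 5;  out=∅∪out(5)=∅
  fail(21) 'adb': from fail(20)=2 chase 'b': 2 ⇒ 3;  out={5}∪out(3)={5}
  fail(11) 'bcbc': from fail(10)=22 chase 'c': 22→8 ⇒ 9;  out=∅∪out(9)={0}
  fail(17) 'aeeb': from fail(16)=5 chase 'b': 5→0 ⇒ 8;  out=∅∪out(8)=∅
  fail(12) 'bcbcc': from fail(11)=9 chase 'c': 9→1→0 ⇒ 1;  out=∅∪out(1)={0}
  fail(18) 'aeebb': from fail(17)=8 chase 'b': 8→0 ⇒ 8;  out=∅∪out(8)=∅
  fail(13) 'bcbcce': from fail(12)=1 chase 'e': 1→0 ⇒ 5;  out={3}∪out(5)={3}
  fail(19) 'aeebba': from fail(18)=8 chase 'a': 8→0 ⇒ 14;  out={4}∪out(14)={4}

Scan:
[0] read 'b'  n0⇒n8
[1] read 'b'  n8⇒n8 ·f
[2] read 'a'  n8⇒n14 ·f
[3] read 'd'  n14⇒n20
[4] read 'b'  n20⇒n21  → match P5@[2:4]
[5] read 'b'  n21⇒n8 ·f
[6] read 'b'  n8⇒n8 ·f
[7] read 'd'  n8⇒n2 ·f
[8] read 'b'  n2⇒n3
[9] read 'a'  n3⇒n4  → match P1@[7:9]
[10] read 'd'  n4⇒n20 ·f
[11] read 'c'  n20⇒n1 ·f  → match P0@[11:11]
[12] read 'c'  n1⇒n1 ·f  → match P0@[12:12]
[13] read 'c'  n1⇒n1 ·f  → match P0@[13:13]
[14] read 'b'  n1⇒n22  → match P6@[13:14]
[15] read 'a'  n22⇒n14 ·f
[16] read 'e'  n14⇒n15
[17] read 'd'  n15⇒n2 ·f
[18] read 'd'  n2⇒n2 ·f
[19] read 'a'  n2⇒n14 ·f
[20] read 'e'  n14⇒n15
[21] read 'e'  n15⇒n16

All matches (sorted): [[4,5],[9,1],[11,0],[12,0],[13,0],[14,6]]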